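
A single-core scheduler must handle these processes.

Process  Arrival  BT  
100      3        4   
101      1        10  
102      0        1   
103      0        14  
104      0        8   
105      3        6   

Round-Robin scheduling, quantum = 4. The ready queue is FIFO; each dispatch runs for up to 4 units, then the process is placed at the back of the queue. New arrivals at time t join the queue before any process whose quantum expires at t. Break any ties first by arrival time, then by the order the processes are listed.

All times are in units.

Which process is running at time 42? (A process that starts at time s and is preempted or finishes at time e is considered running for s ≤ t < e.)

103

Gantt: | 102 0-1 | 103 1-5 | 104 5-9 | 101 9-13 | 100 13-17 | 105 17-21 | 103 21-25 | 104 25-29 | 101 29-33 | 105 33-35 | 103 35-39 | 101 39-41 | 103 41-43 |
Completion: 100=17  101=41  102=1  103=43  104=29  105=35
Turnaround (C−A): 100=14  101=40  102=1  103=43  104=29  105=32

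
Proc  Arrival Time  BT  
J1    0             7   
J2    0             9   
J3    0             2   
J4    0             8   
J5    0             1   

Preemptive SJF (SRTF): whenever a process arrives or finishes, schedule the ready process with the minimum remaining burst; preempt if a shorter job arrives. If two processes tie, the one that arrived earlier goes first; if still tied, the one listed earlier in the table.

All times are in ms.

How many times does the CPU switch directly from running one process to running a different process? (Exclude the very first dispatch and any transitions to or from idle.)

Timeline: | J5 0-1 | J3 1-3 | J1 3-10 | J4 10-18 | J2 18-27 |
Completion: J1=10  J2=27  J3=3  J4=18  J5=1
Turnaround (C−A): J1=10  J2=27  J3=3  J4=18  J5=1

4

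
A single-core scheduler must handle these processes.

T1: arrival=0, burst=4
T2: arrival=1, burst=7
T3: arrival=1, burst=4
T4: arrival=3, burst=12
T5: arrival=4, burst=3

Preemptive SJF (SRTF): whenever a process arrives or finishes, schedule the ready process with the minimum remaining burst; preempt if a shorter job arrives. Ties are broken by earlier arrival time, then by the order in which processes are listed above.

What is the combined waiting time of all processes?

Timeline: | T1 0-4 | T5 4-7 | T3 7-11 | T2 11-18 | T4 18-30 |
Completion: T1=4  T2=18  T3=11  T4=30  T5=7
Waiting = turnaround − burst: T1=0, T2=10, T3=6, T4=15, T5=0
Total waiting = 0 + 10 + 6 + 15 + 0 = 31

31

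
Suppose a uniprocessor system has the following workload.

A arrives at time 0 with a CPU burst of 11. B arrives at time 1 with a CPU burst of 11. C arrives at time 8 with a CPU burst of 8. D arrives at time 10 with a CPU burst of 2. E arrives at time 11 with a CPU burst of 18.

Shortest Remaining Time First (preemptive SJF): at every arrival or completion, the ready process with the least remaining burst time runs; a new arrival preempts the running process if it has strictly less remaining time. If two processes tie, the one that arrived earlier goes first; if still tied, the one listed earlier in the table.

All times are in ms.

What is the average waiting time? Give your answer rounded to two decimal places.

Gantt: | A 0-11 | D 11-13 | C 13-21 | B 21-32 | E 32-50 |
Completion: A=11  B=32  C=21  D=13  E=50
Turnaround (C−A): A=11  B=31  C=13  D=3  E=39
Waiting times: A=0, B=20, C=5, D=1, E=21
Average waiting = (0+20+5+1+21) / 5 = 47/5 = 9.40

9.40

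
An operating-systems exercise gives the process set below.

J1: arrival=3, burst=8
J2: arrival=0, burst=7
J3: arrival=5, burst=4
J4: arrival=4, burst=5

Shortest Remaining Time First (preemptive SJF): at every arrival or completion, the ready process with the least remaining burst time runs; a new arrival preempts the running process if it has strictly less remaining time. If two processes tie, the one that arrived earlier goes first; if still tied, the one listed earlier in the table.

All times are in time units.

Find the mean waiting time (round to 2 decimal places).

5.50

Gantt: | J2 0-7 | J3 7-11 | J4 11-16 | J1 16-24 |
Completion: J1=24  J2=7  J3=11  J4=16
Waiting times: J1=13, J2=0, J3=2, J4=7
Average waiting = (13+0+2+7) / 4 = 22/4 = 5.50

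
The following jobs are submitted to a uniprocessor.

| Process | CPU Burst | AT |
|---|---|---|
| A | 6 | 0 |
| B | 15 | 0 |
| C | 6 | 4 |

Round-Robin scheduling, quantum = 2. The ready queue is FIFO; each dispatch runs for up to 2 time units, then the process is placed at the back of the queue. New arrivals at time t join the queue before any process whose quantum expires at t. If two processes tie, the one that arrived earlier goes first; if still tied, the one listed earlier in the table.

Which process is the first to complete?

Gantt: | A 0-2 | B 2-4 | A 4-6 | C 6-8 | B 8-10 | A 10-12 | C 12-14 | B 14-16 | C 16-18 | B 18-27 |
Completion: A=12  B=27  C=18
Turnaround (C−A): A=12  B=27  C=14
Finish order: A → C → B

A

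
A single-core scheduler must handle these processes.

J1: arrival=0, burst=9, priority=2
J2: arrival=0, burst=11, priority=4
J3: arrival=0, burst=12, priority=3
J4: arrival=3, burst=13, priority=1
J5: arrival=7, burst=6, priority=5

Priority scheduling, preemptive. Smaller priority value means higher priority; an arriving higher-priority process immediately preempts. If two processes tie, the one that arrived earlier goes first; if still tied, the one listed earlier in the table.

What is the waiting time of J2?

Gantt: | J1 0-3 | J4 3-16 | J1 16-22 | J3 22-34 | J2 34-45 | J5 45-51 |
Completion: J1=22  J2=45  J3=34  J4=16  J5=51
Waiting(J2) = turnaround − burst = 45 − 11 = 34

34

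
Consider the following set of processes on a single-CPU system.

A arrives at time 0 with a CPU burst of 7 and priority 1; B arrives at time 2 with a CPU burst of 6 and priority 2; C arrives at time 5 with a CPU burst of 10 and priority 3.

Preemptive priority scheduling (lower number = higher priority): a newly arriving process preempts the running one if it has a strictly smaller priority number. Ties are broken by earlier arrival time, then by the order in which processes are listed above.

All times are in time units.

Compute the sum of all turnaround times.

36

Schedule: | A 0-7 | B 7-13 | C 13-23 |
Completion: A=7  B=13  C=23
Turnaround (C−A): A=7  B=11  C=18
Turnaround = completion − arrival: A=7, B=11, C=18
Total turnaround = 7 + 11 + 18 = 36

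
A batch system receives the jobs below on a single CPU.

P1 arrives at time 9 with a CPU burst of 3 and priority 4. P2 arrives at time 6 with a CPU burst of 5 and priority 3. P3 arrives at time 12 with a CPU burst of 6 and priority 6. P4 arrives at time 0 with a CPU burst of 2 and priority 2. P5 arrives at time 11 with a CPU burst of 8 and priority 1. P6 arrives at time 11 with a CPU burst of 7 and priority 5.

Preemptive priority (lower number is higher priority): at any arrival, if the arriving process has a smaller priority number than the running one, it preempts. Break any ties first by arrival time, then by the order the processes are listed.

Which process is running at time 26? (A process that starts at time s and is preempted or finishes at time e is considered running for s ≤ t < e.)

P6

Gantt: | P4 0-2 | idle 2-6 | P2 6-11 | P5 11-19 | P1 19-22 | P6 22-29 | P3 29-35 |
Completion: P1=22  P2=11  P3=35  P4=2  P5=19  P6=29
Turnaround (C−A): P1=13  P2=5  P3=23  P4=2  P5=8  P6=18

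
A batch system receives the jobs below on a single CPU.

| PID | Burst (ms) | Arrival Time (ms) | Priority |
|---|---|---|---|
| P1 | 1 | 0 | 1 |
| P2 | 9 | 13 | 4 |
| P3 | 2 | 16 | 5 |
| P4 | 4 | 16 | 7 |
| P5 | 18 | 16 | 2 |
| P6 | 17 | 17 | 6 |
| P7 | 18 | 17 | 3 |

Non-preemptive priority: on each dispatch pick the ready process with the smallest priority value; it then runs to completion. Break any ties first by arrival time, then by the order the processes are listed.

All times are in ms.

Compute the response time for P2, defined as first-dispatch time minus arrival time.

Timeline: | P1 0-1 | idle 1-13 | P2 13-22 | P5 22-40 | P7 40-58 | P3 58-60 | P6 60-77 | P4 77-81 |
Completion: P1=1  P2=22  P3=60  P4=81  P5=40  P6=77  P7=58
Response(P2) = first start − arrival = 13 − 13 = 0

0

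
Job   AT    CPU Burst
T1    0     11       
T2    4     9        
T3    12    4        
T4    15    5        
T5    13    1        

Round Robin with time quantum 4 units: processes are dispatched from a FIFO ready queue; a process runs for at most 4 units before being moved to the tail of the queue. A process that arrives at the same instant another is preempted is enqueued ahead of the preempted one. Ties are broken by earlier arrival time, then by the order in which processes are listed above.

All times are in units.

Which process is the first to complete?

Timeline: | T1 0-4 | T2 4-8 | T1 8-12 | T2 12-16 | T3 16-20 | T1 20-23 | T5 23-24 | T4 24-28 | T2 28-29 | T4 29-30 |
Completion: T1=23  T2=29  T3=20  T4=30  T5=24
Finish order: T3 → T1 → T5 → T2 → T4

T3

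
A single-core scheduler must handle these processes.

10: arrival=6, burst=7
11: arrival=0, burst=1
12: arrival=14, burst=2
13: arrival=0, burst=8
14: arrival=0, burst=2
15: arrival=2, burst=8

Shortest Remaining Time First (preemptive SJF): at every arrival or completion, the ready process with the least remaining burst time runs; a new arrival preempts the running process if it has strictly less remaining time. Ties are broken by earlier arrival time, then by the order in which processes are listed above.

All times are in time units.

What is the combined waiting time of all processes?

Timeline: | 11 0-1 | 14 1-3 | 13 3-11 | 10 11-14 | 12 14-16 | 10 16-20 | 15 20-28 |
Completion: 10=20  11=1  12=16  13=11  14=3  15=28
Waiting = turnaround − burst: 10=7, 11=0, 12=0, 13=3, 14=1, 15=18
Total waiting = 7 + 0 + 0 + 3 + 1 + 18 = 29

29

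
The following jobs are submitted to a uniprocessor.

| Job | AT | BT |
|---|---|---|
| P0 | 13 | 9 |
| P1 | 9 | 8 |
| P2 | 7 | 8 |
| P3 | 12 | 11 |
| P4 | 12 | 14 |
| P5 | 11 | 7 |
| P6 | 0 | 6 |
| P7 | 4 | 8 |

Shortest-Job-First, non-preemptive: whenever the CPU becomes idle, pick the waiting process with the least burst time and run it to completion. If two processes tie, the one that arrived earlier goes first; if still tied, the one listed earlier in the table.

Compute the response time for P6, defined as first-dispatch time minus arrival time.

Schedule: | P6 0-6 | P7 6-14 | P5 14-21 | P2 21-29 | P1 29-37 | P0 37-46 | P3 46-57 | P4 57-71 |
Completion: P0=46  P1=37  P2=29  P3=57  P4=71  P5=21  P6=6  P7=14
Response(P6) = first start − arrival = 0 − 0 = 0

0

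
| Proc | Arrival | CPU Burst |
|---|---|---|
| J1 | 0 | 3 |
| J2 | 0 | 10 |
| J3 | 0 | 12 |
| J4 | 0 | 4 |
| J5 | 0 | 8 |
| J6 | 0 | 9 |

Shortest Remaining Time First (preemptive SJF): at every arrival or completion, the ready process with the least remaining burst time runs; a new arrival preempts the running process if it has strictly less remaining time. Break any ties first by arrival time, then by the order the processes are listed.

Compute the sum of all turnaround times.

129

Timeline: | J1 0-3 | J4 3-7 | J5 7-15 | J6 15-24 | J2 24-34 | J3 34-46 |
Completion: J1=3  J2=34  J3=46  J4=7  J5=15  J6=24
Turnaround (C−A): J1=3  J2=34  J3=46  J4=7  J5=15  J6=24
Turnaround = completion − arrival: J1=3, J2=34, J3=46, J4=7, J5=15, J6=24
Total turnaround = 3 + 34 + 46 + 7 + 15 + 24 = 129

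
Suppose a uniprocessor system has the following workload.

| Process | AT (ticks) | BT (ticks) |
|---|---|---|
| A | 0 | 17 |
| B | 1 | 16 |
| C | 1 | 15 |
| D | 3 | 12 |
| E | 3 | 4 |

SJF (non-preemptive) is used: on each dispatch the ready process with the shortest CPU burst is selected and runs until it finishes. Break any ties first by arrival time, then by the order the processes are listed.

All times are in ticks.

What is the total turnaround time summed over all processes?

Timeline: | A 0-17 | E 17-21 | D 21-33 | C 33-48 | B 48-64 |
Completion: A=17  B=64  C=48  D=33  E=21
Turnaround (C−A): A=17  B=63  C=47  D=30  E=18
Turnaround = completion − arrival: A=17, B=63, C=47, D=30, E=18
Total turnaround = 17 + 63 + 47 + 30 + 18 = 175

175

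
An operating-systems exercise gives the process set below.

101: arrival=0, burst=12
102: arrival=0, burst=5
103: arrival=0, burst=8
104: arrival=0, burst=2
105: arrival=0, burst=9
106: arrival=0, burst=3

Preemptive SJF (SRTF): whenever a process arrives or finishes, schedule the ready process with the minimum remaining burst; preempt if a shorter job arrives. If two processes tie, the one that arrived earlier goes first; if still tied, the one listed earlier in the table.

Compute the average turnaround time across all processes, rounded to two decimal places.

Gantt: | 104 0-2 | 106 2-5 | 102 5-10 | 103 10-18 | 105 18-27 | 101 27-39 |
Completion: 101=39  102=10  103=18  104=2  105=27  106=5
Turnaround times: 101=39, 102=10, 103=18, 104=2, 105=27, 106=5
Average turnaround = (39+10+18+2+27+5) / 6 = 101/6 = 16.83

16.83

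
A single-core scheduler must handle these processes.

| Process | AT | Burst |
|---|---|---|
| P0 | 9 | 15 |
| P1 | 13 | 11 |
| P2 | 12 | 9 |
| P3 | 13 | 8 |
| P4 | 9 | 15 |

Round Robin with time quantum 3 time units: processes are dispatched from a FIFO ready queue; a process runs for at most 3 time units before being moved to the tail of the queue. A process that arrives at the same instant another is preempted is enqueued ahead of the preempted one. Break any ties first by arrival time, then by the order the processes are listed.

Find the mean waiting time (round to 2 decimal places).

36.60

Schedule: | idle 0-9 | P0 9-12 | P4 12-15 | P2 15-18 | P0 18-21 | P1 21-24 | P3 24-27 | P4 27-30 | P2 30-33 | P0 33-36 | P1 36-39 | P3 39-42 | P4 42-45 | P2 45-48 | P0 48-51 | P1 51-54 | P3 54-56 | P4 56-59 | P0 59-62 | P1 62-64 | P4 64-67 |
Completion: P0=62  P1=64  P2=48  P3=56  P4=67
Turnaround (C−A): P0=53  P1=51  P2=36  P3=43  P4=58
Waiting times: P0=38, P1=40, P2=27, P3=35, P4=43
Average waiting = (38+40+27+35+43) / 5 = 183/5 = 36.60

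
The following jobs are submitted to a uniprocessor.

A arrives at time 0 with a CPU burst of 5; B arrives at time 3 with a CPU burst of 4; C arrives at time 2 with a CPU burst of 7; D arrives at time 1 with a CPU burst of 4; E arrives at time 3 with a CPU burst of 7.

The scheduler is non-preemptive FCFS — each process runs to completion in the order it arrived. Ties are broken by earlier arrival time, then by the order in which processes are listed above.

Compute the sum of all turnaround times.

68

Timeline: | A 0-5 | D 5-9 | C 9-16 | B 16-20 | E 20-27 |
Completion: A=5  B=20  C=16  D=9  E=27
Turnaround (C−A): A=5  B=17  C=14  D=8  E=24
Turnaround = completion − arrival: A=5, B=17, C=14, D=8, E=24
Total turnaround = 5 + 17 + 14 + 8 + 24 = 68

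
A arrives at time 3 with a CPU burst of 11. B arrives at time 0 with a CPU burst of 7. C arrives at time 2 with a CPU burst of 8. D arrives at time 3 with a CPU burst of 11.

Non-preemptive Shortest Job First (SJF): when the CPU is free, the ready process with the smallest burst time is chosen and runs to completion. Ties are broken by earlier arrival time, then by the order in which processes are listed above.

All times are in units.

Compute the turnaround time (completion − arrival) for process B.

7

Gantt: | B 0-7 | C 7-15 | A 15-26 | D 26-37 |
Completion: A=26  B=7  C=15  D=37
Turnaround (C−A): A=23  B=7  C=13  D=34
Turnaround(B) = completion − arrival = 7 − 0 = 7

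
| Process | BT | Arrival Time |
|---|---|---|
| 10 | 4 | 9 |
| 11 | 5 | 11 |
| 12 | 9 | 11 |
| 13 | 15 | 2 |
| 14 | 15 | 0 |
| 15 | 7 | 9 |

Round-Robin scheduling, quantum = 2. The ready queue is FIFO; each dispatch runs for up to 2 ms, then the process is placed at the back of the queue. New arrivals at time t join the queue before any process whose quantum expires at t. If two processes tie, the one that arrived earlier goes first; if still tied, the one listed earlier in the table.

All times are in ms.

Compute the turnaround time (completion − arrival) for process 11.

Gantt: | 14 0-2 | 13 2-4 | 14 4-6 | 13 6-8 | 14 8-10 | 13 10-12 | 10 12-14 | 15 14-16 | 14 16-18 | 11 18-20 | 12 20-22 | 13 22-24 | 10 24-26 | 15 26-28 | 14 28-30 | 11 30-32 | 12 32-34 | 13 34-36 | 15 36-38 | 14 38-40 | 11 40-41 | 12 41-43 | 13 43-45 | 15 45-46 | 14 46-48 | 12 48-50 | 13 50-52 | 14 52-53 | 12 53-54 | 13 54-55 |
Completion: 10=26  11=41  12=54  13=55  14=53  15=46
Turnaround(11) = completion − arrival = 41 − 11 = 30

30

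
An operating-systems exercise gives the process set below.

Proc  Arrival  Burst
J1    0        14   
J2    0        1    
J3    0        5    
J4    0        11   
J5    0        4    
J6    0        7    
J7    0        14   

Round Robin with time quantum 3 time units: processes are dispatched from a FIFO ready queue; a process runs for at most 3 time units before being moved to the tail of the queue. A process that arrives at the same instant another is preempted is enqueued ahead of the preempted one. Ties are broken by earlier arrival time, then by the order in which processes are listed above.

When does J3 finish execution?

24

Timeline: | J1 0-3 | J2 3-4 | J3 4-7 | J4 7-10 | J5 10-13 | J6 13-16 | J7 16-19 | J1 19-22 | J3 22-24 | J4 24-27 | J5 27-28 | J6 28-31 | J7 31-34 | J1 34-37 | J4 37-40 | J6 40-41 | J7 41-44 | J1 44-47 | J4 47-49 | J7 49-52 | J1 52-54 | J7 54-56 |
Completion: J1=54  J2=4  J3=24  J4=49  J5=28  J6=41  J7=56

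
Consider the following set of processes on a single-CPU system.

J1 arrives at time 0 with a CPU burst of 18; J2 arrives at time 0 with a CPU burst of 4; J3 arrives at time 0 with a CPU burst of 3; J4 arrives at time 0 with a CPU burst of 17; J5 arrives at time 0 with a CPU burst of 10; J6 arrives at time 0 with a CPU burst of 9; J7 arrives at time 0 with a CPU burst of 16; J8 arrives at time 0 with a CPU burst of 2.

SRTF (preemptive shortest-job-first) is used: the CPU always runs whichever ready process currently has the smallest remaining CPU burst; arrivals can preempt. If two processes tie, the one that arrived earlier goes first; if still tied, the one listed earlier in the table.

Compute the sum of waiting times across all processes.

Gantt: | J8 0-2 | J3 2-5 | J2 5-9 | J6 9-18 | J5 18-28 | J7 28-44 | J4 44-61 | J1 61-79 |
Completion: J1=79  J2=9  J3=5  J4=61  J5=28  J6=18  J7=44  J8=2
Turnaround (C−A): J1=79  J2=9  J3=5  J4=61  J5=28  J6=18  J7=44  J8=2
Waiting = turnaround − burst: J1=61, J2=5, J3=2, J4=44, J5=18, J6=9, J7=28, J8=0
Total waiting = 61 + 5 + 2 + 44 + 18 + 9 + 28 + 0 = 167

167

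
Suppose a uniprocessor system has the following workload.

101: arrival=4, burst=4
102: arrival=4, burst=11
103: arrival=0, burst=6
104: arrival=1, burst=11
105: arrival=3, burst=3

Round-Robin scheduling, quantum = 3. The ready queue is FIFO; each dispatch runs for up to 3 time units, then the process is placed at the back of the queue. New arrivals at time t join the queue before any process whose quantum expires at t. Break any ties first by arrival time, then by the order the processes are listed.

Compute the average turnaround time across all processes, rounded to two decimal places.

19.80

Timeline: | 103 0-3 | 104 3-6 | 105 6-9 | 103 9-12 | 101 12-15 | 102 15-18 | 104 18-21 | 101 21-22 | 102 22-25 | 104 25-28 | 102 28-31 | 104 31-33 | 102 33-35 |
Completion: 101=22  102=35  103=12  104=33  105=9
Turnaround (C−A): 101=18  102=31  103=12  104=32  105=6
Turnaround times: 101=18, 102=31, 103=12, 104=32, 105=6
Average turnaround = (18+31+12+32+6) / 5 = 99/5 = 19.80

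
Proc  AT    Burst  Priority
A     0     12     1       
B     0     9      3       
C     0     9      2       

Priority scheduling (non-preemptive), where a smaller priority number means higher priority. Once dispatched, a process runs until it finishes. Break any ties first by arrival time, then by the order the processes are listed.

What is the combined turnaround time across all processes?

Timeline: | A 0-12 | C 12-21 | B 21-30 |
Completion: A=12  B=30  C=21
Turnaround (C−A): A=12  B=30  C=21
Turnaround = completion − arrival: A=12, B=30, C=21
Total turnaround = 12 + 30 + 21 = 63

63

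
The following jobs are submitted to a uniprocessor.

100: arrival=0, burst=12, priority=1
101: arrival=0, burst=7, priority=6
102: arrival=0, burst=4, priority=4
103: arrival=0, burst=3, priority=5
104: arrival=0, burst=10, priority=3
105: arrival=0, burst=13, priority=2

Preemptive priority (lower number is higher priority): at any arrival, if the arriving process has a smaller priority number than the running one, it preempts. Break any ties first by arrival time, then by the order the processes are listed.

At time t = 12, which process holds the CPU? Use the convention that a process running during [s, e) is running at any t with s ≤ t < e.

105

Schedule: | 100 0-12 | 105 12-25 | 104 25-35 | 102 35-39 | 103 39-42 | 101 42-49 |
Completion: 100=12  101=49  102=39  103=42  104=35  105=25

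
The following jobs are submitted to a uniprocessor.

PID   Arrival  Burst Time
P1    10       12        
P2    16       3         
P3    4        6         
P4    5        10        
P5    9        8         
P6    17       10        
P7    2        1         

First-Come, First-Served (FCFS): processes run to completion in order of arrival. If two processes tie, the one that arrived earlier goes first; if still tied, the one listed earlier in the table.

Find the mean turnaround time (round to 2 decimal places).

Schedule: | idle 0-2 | P7 2-3 | idle 3-4 | P3 4-10 | P4 10-20 | P5 20-28 | P1 28-40 | P2 40-43 | P6 43-53 |
Completion: P1=40  P2=43  P3=10  P4=20  P5=28  P6=53  P7=3
Turnaround (C−A): P1=30  P2=27  P3=6  P4=15  P5=19  P6=36  P7=1
Turnaround times: P1=30, P2=27, P3=6, P4=15, P5=19, P6=36, P7=1
Average turnaround = (30+27+6+15+19+36+1) / 7 = 134/7 = 19.14

19.14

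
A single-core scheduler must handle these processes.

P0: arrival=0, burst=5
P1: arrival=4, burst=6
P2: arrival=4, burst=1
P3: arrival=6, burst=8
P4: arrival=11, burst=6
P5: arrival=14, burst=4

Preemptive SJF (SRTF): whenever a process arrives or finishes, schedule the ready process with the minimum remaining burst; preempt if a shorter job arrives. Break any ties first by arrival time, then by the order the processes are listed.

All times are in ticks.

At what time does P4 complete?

Gantt: | P0 0-5 | P2 5-6 | P1 6-12 | P4 12-18 | P5 18-22 | P3 22-30 |
Completion: P0=5  P1=12  P2=6  P3=30  P4=18  P5=22

18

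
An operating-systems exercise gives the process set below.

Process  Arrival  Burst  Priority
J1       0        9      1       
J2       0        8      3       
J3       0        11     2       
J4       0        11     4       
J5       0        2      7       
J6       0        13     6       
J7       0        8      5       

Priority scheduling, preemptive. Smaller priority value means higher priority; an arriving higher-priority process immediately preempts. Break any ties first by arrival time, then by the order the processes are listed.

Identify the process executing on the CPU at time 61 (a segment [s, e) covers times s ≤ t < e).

J5

Schedule: | J1 0-9 | J3 9-20 | J2 20-28 | J4 28-39 | J7 39-47 | J6 47-60 | J5 60-62 |
Completion: J1=9  J2=28  J3=20  J4=39  J5=62  J6=60  J7=47
Turnaround (C−A): J1=9  J2=28  J3=20  J4=39  J5=62  J6=60  J7=47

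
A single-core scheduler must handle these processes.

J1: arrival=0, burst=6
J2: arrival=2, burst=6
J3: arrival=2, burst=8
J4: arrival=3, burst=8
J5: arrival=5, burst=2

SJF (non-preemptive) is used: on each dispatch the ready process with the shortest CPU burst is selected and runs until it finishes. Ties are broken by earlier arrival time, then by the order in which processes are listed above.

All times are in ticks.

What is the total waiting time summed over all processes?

38

Schedule: | J1 0-6 | J5 6-8 | J2 8-14 | J3 14-22 | J4 22-30 |
Completion: J1=6  J2=14  J3=22  J4=30  J5=8
Turnaround (C−A): J1=6  J2=12  J3=20  J4=27  J5=3
Waiting = turnaround − burst: J1=0, J2=6, J3=12, J4=19, J5=1
Total waiting = 0 + 6 + 12 + 19 + 1 = 38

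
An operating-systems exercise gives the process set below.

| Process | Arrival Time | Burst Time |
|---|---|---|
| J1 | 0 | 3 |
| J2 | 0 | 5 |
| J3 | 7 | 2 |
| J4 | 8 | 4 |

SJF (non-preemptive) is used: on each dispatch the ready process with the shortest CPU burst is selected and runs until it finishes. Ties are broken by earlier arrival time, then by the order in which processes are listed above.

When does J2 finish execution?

Schedule: | J1 0-3 | J2 3-8 | J3 8-10 | J4 10-14 |
Completion: J1=3  J2=8  J3=10  J4=14

8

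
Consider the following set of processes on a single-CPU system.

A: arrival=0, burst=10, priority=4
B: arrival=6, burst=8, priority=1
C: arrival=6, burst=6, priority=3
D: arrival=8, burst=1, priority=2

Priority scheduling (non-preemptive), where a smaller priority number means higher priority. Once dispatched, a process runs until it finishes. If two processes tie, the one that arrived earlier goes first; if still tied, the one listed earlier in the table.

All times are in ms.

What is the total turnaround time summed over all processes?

Timeline: | A 0-10 | B 10-18 | D 18-19 | C 19-25 |
Completion: A=10  B=18  C=25  D=19
Turnaround = completion − arrival: A=10, B=12, C=19, D=11
Total turnaround = 10 + 12 + 19 + 11 = 52

52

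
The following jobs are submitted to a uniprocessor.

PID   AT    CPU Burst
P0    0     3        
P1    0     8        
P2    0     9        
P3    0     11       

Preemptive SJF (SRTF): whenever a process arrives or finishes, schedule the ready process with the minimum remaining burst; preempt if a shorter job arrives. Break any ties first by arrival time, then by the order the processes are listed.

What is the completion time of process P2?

20

Timeline: | P0 0-3 | P1 3-11 | P2 11-20 | P3 20-31 |
Completion: P0=3  P1=11  P2=20  P3=31
Turnaround (C−A): P0=3  P1=11  P2=20  P3=31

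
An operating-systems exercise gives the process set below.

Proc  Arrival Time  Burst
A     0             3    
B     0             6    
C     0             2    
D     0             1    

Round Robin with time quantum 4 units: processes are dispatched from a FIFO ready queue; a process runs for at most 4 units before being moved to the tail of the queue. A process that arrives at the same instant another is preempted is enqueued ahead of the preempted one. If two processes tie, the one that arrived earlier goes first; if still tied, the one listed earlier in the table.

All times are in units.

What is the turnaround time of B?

Schedule: | A 0-3 | B 3-7 | C 7-9 | D 9-10 | B 10-12 |
Completion: A=3  B=12  C=9  D=10
Turnaround (C−A): A=3  B=12  C=9  D=10
Turnaround(B) = completion − arrival = 12 − 0 = 12

12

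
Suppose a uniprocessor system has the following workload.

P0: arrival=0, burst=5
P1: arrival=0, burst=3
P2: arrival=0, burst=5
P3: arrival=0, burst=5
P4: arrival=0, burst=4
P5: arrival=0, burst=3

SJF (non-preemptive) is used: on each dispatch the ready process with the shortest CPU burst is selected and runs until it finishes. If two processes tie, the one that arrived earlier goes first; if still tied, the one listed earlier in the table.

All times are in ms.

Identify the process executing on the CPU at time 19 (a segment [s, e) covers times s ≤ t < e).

Schedule: | P1 0-3 | P5 3-6 | P4 6-10 | P0 10-15 | P2 15-20 | P3 20-25 |
Completion: P0=15  P1=3  P2=20  P3=25  P4=10  P5=6

P2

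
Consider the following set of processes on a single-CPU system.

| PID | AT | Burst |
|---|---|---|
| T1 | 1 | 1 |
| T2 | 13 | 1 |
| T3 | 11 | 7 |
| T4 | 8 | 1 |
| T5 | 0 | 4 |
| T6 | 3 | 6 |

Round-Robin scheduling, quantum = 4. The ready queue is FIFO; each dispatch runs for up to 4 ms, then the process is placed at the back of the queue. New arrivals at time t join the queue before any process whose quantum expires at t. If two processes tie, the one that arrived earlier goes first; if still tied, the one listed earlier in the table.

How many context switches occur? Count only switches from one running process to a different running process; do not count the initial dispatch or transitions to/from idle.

Schedule: | T5 0-4 | T1 4-5 | T6 5-9 | T4 9-10 | T6 10-12 | T3 12-16 | T2 16-17 | T3 17-20 |
Completion: T1=5  T2=17  T3=20  T4=10  T5=4  T6=12

7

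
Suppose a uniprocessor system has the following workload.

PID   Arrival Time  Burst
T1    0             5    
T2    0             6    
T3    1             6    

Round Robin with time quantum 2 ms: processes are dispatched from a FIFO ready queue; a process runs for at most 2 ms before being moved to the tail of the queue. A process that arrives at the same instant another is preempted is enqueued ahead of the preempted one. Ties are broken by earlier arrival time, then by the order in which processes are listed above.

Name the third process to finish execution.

Timeline: | T1 0-2 | T2 2-4 | T3 4-6 | T1 6-8 | T2 8-10 | T3 10-12 | T1 12-13 | T2 13-15 | T3 15-17 |
Completion: T1=13  T2=15  T3=17
Finish order: T1 → T2 → T3

T3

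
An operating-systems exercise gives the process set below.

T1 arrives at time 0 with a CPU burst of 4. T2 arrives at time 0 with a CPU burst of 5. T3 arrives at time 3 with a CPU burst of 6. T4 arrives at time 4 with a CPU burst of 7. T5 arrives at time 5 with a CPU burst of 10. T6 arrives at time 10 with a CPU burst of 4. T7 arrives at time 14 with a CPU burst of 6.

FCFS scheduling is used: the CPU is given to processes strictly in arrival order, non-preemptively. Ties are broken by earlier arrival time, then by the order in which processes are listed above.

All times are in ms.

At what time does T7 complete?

42

Gantt: | T1 0-4 | T2 4-9 | T3 9-15 | T4 15-22 | T5 22-32 | T6 32-36 | T7 36-42 |
Completion: T1=4  T2=9  T3=15  T4=22  T5=32  T6=36  T7=42
Turnaround (C−A): T1=4  T2=9  T3=12  T4=18  T5=27  T6=26  T7=28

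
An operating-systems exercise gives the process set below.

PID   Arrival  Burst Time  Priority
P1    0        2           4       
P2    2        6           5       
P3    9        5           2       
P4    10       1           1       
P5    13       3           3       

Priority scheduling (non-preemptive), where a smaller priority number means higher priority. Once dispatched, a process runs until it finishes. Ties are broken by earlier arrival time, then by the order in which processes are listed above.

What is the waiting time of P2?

0

Gantt: | P1 0-2 | P2 2-8 | idle 8-9 | P3 9-14 | P4 14-15 | P5 15-18 |
Completion: P1=2  P2=8  P3=14  P4=15  P5=18
Waiting(P2) = turnaround − burst = 6 − 6 = 0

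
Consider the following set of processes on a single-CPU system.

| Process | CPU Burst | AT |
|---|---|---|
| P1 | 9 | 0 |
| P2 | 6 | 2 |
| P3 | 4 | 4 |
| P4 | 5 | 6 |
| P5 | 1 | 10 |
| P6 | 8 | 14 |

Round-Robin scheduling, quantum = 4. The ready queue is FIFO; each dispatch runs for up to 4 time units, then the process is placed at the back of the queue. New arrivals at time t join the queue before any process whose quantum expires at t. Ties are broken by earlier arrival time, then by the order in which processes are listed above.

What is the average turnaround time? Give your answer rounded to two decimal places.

18.50

Timeline: | P1 0-4 | P2 4-8 | P3 8-12 | P1 12-16 | P4 16-20 | P2 20-22 | P5 22-23 | P6 23-27 | P1 27-28 | P4 28-29 | P6 29-33 |
Completion: P1=28  P2=22  P3=12  P4=29  P5=23  P6=33
Turnaround times: P1=28, P2=20, P3=8, P4=23, P5=13, P6=19
Average turnaround = (28+20+8+23+13+19) / 6 = 111/6 = 18.50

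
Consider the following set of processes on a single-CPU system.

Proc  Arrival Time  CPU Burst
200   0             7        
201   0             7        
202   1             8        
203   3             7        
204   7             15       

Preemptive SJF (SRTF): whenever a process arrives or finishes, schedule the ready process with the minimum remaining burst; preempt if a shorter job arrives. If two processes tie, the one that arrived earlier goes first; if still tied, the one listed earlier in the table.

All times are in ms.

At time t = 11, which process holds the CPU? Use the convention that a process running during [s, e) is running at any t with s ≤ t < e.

201

Gantt: | 200 0-7 | 201 7-14 | 203 14-21 | 202 21-29 | 204 29-44 |
Completion: 200=7  201=14  202=29  203=21  204=44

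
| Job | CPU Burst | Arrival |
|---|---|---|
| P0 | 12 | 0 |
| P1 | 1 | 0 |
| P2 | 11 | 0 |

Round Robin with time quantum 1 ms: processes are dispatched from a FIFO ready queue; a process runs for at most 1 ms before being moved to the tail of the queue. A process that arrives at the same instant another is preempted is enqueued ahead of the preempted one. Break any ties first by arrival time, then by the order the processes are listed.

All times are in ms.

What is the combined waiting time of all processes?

Gantt: | P0 0-1 | P1 1-2 | P2 2-3 | P0 3-4 | P2 4-5 | P0 5-6 | P2 6-7 | P0 7-8 | P2 8-9 | P0 9-10 | P2 10-11 | P0 11-12 | P2 12-13 | P0 13-14 | P2 14-15 | P0 15-16 | P2 16-17 | P0 17-18 | P2 18-19 | P0 19-20 | P2 20-21 | P0 21-22 | P2 22-23 | P0 23-24 |
Completion: P0=24  P1=2  P2=23
Turnaround (C−A): P0=24  P1=2  P2=23
Waiting = turnaround − burst: P0=12, P1=1, P2=12
Total waiting = 12 + 1 + 12 = 25

25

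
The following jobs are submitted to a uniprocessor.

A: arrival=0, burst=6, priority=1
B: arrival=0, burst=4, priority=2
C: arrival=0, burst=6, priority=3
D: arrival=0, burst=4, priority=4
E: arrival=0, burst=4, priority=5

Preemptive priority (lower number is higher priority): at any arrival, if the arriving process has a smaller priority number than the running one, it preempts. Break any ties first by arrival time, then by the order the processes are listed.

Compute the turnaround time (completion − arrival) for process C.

Gantt: | A 0-6 | B 6-10 | C 10-16 | D 16-20 | E 20-24 |
Completion: A=6  B=10  C=16  D=20  E=24
Turnaround (C−A): A=6  B=10  C=16  D=20  E=24
Turnaround(C) = completion − arrival = 16 − 0 = 16

16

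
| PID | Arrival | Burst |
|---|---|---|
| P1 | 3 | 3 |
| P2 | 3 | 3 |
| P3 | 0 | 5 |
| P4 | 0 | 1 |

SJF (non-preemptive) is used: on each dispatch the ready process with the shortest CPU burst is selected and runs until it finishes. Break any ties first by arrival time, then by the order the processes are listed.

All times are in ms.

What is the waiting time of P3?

Schedule: | P4 0-1 | P3 1-6 | P1 6-9 | P2 9-12 |
Completion: P1=9  P2=12  P3=6  P4=1
Turnaround (C−A): P1=6  P2=9  P3=6  P4=1
Waiting(P3) = turnaround − burst = 6 − 5 = 1

1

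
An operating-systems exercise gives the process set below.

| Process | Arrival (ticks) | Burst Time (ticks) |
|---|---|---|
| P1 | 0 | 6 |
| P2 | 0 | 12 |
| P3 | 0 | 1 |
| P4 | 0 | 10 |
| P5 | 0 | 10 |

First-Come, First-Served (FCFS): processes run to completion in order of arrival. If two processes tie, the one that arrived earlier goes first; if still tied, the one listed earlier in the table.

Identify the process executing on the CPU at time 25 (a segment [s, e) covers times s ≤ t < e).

Schedule: | P1 0-6 | P2 6-18 | P3 18-19 | P4 19-29 | P5 29-39 |
Completion: P1=6  P2=18  P3=19  P4=29  P5=39

P4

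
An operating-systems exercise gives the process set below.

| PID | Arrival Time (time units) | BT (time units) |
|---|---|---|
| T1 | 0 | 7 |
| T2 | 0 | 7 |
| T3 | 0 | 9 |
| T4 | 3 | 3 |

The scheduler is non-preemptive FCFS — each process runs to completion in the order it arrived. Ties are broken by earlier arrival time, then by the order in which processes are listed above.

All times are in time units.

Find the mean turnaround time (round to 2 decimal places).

16.75

Schedule: | T1 0-7 | T2 7-14 | T3 14-23 | T4 23-26 |
Completion: T1=7  T2=14  T3=23  T4=26
Turnaround (C−A): T1=7  T2=14  T3=23  T4=23
Turnaround times: T1=7, T2=14, T3=23, T4=23
Average turnaround = (7+14+23+23) / 4 = 67/4 = 16.75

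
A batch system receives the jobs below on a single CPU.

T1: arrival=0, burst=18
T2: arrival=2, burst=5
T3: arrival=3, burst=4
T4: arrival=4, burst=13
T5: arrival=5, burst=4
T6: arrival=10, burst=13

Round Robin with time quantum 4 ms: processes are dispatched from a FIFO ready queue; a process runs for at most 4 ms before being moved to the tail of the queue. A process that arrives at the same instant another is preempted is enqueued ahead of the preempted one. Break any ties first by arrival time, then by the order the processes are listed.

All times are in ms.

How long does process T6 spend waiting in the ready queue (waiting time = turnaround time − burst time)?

34

Gantt: | T1 0-4 | T2 4-8 | T3 8-12 | T4 12-16 | T1 16-20 | T5 20-24 | T2 24-25 | T6 25-29 | T4 29-33 | T1 33-37 | T6 37-41 | T4 41-45 | T1 45-49 | T6 49-53 | T4 53-54 | T1 54-56 | T6 56-57 |
Completion: T1=56  T2=25  T3=12  T4=54  T5=24  T6=57
Turnaround (C−A): T1=56  T2=23  T3=9  T4=50  T5=19  T6=47
Waiting(T6) = turnaround − burst = 47 − 13 = 34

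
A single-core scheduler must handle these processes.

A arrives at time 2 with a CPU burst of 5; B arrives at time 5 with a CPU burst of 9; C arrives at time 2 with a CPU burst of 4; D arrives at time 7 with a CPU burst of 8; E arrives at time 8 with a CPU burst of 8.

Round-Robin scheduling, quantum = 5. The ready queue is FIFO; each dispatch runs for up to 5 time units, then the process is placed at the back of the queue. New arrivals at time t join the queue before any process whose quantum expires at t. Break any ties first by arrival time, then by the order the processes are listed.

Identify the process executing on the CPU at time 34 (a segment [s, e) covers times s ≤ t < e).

E

Gantt: | idle 0-2 | A 2-7 | C 7-11 | B 11-16 | D 16-21 | E 21-26 | B 26-30 | D 30-33 | E 33-36 |
Completion: A=7  B=30  C=11  D=33  E=36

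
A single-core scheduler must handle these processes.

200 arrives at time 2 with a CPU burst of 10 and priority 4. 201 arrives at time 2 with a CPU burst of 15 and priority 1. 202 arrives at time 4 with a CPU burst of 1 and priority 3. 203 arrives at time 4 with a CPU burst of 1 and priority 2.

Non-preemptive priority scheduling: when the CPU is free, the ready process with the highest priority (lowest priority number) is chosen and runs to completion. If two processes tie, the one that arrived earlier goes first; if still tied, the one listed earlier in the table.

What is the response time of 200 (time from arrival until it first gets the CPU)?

Schedule: | idle 0-2 | 201 2-17 | 203 17-18 | 202 18-19 | 200 19-29 |
Completion: 200=29  201=17  202=19  203=18
Turnaround (C−A): 200=27  201=15  202=15  203=14
Response(200) = first start − arrival = 19 − 2 = 17

17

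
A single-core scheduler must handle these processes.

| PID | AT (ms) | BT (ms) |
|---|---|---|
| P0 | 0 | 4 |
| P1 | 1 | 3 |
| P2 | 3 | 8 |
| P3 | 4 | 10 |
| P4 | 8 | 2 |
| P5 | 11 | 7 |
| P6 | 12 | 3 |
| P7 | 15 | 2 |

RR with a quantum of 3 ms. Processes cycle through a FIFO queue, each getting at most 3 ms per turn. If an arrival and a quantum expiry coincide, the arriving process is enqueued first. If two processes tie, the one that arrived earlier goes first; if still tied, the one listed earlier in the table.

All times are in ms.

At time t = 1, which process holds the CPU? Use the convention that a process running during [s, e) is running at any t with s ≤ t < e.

Gantt: | P0 0-3 | P1 3-6 | P2 6-9 | P0 9-10 | P3 10-13 | P4 13-15 | P2 15-18 | P5 18-21 | P6 21-24 | P3 24-27 | P7 27-29 | P2 29-31 | P5 31-34 | P3 34-37 | P5 37-38 | P3 38-39 |
Completion: P0=10  P1=6  P2=31  P3=39  P4=15  P5=38  P6=24  P7=29
Turnaround (C−A): P0=10  P1=5  P2=28  P3=35  P4=7  P5=27  P6=12  P7=14

P0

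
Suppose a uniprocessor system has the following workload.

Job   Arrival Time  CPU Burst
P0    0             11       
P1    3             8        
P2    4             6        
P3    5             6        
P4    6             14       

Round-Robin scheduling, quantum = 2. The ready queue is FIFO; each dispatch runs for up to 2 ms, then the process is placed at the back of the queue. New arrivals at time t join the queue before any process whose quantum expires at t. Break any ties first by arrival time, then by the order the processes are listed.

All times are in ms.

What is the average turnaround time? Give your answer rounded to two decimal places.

Gantt: | P0 0-4 | P1 4-6 | P2 6-8 | P0 8-10 | P3 10-12 | P4 12-14 | P1 14-16 | P2 16-18 | P0 18-20 | P3 20-22 | P4 22-24 | P1 24-26 | P2 26-28 | P0 28-30 | P3 30-32 | P4 32-34 | P1 34-36 | P0 36-37 | P4 37-45 |
Completion: P0=37  P1=36  P2=28  P3=32  P4=45
Turnaround (C−A): P0=37  P1=33  P2=24  P3=27  P4=39
Turnaround times: P0=37, P1=33, P2=24, P3=27, P4=39
Average turnaround = (37+33+24+27+39) / 5 = 160/5 = 32.00

32.00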